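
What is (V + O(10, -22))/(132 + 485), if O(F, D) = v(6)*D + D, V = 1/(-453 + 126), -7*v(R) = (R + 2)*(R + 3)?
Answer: 467603/1412313 ≈ 0.33109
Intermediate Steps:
v(R) = -(2 + R)*(3 + R)/7 (v(R) = -(R + 2)*(R + 3)/7 = -(2 + R)*(3 + R)/7)
V = -1/327 (V = 1/(-327) = -1/327 ≈ -0.0030581)
O(F, D) = -65*D/7 (O(F, D) = (-6/7 - 5/7*6 - ⅐*6²)*D + D = (-6/7 - 30/7 - ⅐*36)*D + D = (-6/7 - 30/7 - 36/7)*D + D = -72*D/7 + D = -65*D/7)
(V + O(10, -22))/(132 + 485) = (-1/327 - 65/7*(-22))/(132 + 485) = (-1/327 + 1430/7)/617 = (467603/2289)*(1/617) = 467603/1412313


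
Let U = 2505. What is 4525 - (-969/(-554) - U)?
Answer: 3893651/554 ≈ 7028.3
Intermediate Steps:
4525 - (-969/(-554) - U) = 4525 - (-969/(-554) - 1*2505) = 4525 - (-969*(-1/554) - 2505) = 4525 - (969/554 - 2505) = 4525 - 1*(-1386801/554) = 4525 + 1386801/554 = 3893651/554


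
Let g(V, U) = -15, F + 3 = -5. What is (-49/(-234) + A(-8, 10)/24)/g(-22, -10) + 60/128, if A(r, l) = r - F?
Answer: 25541/56160 ≈ 0.45479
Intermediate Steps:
F = -8 (F = -3 - 5 = -8)
A(r, l) = 8 + r (A(r, l) = r - 1*(-8) = r + 8 = 8 + r)
(-49/(-234) + A(-8, 10)/24)/g(-22, -10) + 60/128 = (-49/(-234) + (8 - 8)/24)/(-15) + 60/128 = (-49*(-1/234) + 0*(1/24))*(-1/15) + 60*(1/128) = (49/234 + 0)*(-1/15) + 15/32 = (49/234)*(-1/15) + 15/32 = -49/3510 + 15/32 = 25541/56160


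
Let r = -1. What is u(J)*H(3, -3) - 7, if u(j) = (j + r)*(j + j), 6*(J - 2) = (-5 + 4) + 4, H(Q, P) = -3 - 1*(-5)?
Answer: 8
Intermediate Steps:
H(Q, P) = 2 (H(Q, P) = -3 + 5 = 2)
J = 5/2 (J = 2 + ((-5 + 4) + 4)/6 = 2 + (-1 + 4)/6 = 2 + (⅙)*3 = 2 + ½ = 5/2 ≈ 2.5000)
u(j) = 2*j*(-1 + j) (u(j) = (j - 1)*(j + j) = (-1 + j)*(2*j) = 2*j*(-1 + j))
u(J)*H(3, -3) - 7 = (2*(5/2)*(-1 + 5/2))*2 - 7 = (2*(5/2)*(3/2))*2 - 7 = (15/2)*2 - 7 = 15 - 7 = 8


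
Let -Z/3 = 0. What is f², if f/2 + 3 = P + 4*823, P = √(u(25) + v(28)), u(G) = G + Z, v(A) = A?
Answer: 43270296 + 26312*√53 ≈ 4.3462e+7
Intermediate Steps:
Z = 0 (Z = -3*0 = 0)
u(G) = G (u(G) = G + 0 = G)
P = √53 (P = √(25 + 28) = √53 ≈ 7.2801)
f = 6578 + 2*√53 (f = -6 + 2*(√53 + 4*823) = -6 + 2*(√53 + 3292) = -6 + 2*(3292 + √53) = -6 + (6584 + 2*√53) = 6578 + 2*√53 ≈ 6592.6)
f² = (6578 + 2*√53)²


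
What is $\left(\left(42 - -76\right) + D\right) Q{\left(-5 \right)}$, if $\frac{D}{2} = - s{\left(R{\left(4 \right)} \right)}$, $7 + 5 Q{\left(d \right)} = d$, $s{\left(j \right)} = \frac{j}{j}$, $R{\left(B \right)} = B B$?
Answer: $- \frac{1392}{5} \approx -278.4$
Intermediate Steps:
$R{\left(B \right)} = B^{2}$
$s{\left(j \right)} = 1$
$Q{\left(d \right)} = - \frac{7}{5} + \frac{d}{5}$
$D = -2$ ($D = 2 \left(\left(-1\right) 1\right) = 2 \left(-1\right) = -2$)
$\left(\left(42 - -76\right) + D\right) Q{\left(-5 \right)} = \left(\left(42 - -76\right) - 2\right) \left(- \frac{7}{5} + \frac{1}{5} \left(-5\right)\right) = \left(\left(42 + 76\right) - 2\right) \left(- \frac{7}{5} - 1\right) = \left(118 - 2\right) \left(- \frac{12}{5}\right) = 116 \left(- \frac{12}{5}\right) = - \frac{1392}{5}$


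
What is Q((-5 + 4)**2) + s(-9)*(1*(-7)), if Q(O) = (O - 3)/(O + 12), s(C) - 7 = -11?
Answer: 362/13 ≈ 27.846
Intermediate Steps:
s(C) = -4 (s(C) = 7 - 11 = -4)
Q(O) = (-3 + O)/(12 + O)
Q((-5 + 4)**2) + s(-9)*(1*(-7)) = (-3 + (-5 + 4)**2)/(12 + (-5 + 4)**2) - 4*(-7) = (-3 + (-1)**2)/(12 + (-1)**2) - 4*(-7) = (-3 + 1)/(12 + 1) + 28 = -2/13 + 28 = 362/13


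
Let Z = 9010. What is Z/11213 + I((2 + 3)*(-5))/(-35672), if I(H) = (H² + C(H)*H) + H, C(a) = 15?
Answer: 318881795/399990136 ≈ 0.79722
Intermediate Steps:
I(H) = H² + 16*H (I(H) = (H² + 15*H) + H = H² + 16*H)
Z/11213 + I((2 + 3)*(-5))/(-35672) = 9010/11213 + (((2 + 3)*(-5))*(16 + (2 + 3)*(-5)))/(-35672) = 9010*(1/11213) + ((5*(-5))*(16 + 5*(-5)))*(-1/35672) = 9010/11213 - 25*(16 - 25)*(-1/35672) = 9010/11213 - 25*(-9)*(-1/35672) = 9010/11213 + 225*(-1/35672) = 9010/11213 - 225/35672 = 318881795/399990136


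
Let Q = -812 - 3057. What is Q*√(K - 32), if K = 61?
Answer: -3869*√29 ≈ -20835.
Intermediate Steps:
Q = -3869
Q*√(K - 32) = -3869*√(61 - 32) = -3869*√29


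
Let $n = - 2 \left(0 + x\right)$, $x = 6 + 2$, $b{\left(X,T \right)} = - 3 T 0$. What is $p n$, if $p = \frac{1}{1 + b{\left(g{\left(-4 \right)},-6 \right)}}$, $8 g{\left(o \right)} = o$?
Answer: $-16$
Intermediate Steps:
$g{\left(o \right)} = \frac{o}{8}$
$b{\left(X,T \right)} = 0$
$x = 8$
$n = -16$ ($n = - 2 \left(0 + 8\right) = \left(-2\right) 8 = -16$)
$p = 1$ ($p = \frac{1}{1 + 0} = 1^{-1} = 1$)
$p n = 1 \left(-16\right) = -16$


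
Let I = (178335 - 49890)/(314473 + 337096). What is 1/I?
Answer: 651569/128445 ≈ 5.0727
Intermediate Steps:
I = 128445/651569 ≈ 0.19713
1/I = 1/(128445/651569) = 651569/128445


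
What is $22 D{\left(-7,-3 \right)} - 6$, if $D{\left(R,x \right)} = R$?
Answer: $-160$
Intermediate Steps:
$22 D{\left(-7,-3 \right)} - 6 = 22 \left(-7\right) - 6 = -154 - 6 = -160$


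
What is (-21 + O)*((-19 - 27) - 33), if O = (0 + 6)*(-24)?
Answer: 13035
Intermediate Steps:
O = -144 (O = 6*(-24) = -144)
(-21 + O)*((-19 - 27) - 33) = (-21 - 144)*((-19 - 27) - 33) = -165*(-46 - 33) = -165*(-79) = 13035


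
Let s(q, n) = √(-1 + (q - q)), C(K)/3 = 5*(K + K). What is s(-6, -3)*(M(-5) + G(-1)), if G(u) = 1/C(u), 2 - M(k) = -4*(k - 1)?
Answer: -661*I/30 ≈ -22.033*I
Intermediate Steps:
C(K) = 30*K (C(K) = 3*(5*(K + K)) = 3*(5*(2*K)) = 3*(10*K) = 30*K)
M(k) = -2 + 4*k (M(k) = 2 - (-4)*(k - 1) = 2 - (-4)*(-1 + k) = 2 - (4 - 4*k) = 2 + (-4 + 4*k) = -2 + 4*k)
s(q, n) = I (s(q, n) = √(-1 + 0) = √(-1) = I)
G(u) = 1/(30*u)
s(-6, -3)*(M(-5) + G(-1)) = I*((-2 + 4*(-5)) + (1/30)/(-1)) = I*((-2 - 20) + (1/30)*(-1)) = I*(-22 - 1/30) = I*(-661/30) = -661*I/30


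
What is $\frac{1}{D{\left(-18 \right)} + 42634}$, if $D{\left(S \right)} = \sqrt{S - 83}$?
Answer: $\frac{42634}{1817658057} - \frac{i \sqrt{101}}{1817658057} \approx 2.3455 \cdot 10^{-5} - 5.529 \cdot 10^{-9} i$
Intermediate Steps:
$D{\left(S \right)} = \sqrt{-83 + S}$
$\frac{1}{D{\left(-18 \right)} + 42634} = \frac{1}{\sqrt{-83 - 18} + 42634} = \frac{1}{\sqrt{-101} + 42634} = \frac{1}{i \sqrt{101} + 42634} = \frac{1}{42634 + i \sqrt{101}}$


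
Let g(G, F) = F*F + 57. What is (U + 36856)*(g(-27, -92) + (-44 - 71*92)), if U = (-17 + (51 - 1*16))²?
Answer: 72315100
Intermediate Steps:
g(G, F) = 57 + F² (g(G, F) = F² + 57 = 57 + F²)
U = 324 (U = (-17 + (51 - 16))² = (-17 + 35)² = 18² = 324)
(U + 36856)*(g(-27, -92) + (-44 - 71*92)) = (324 + 36856)*((57 + (-92)²) + (-44 - 71*92)) = 37180*((57 + 8464) + (-44 - 6532)) = 37180*(8521 - 6576) = 37180*1945 = 72315100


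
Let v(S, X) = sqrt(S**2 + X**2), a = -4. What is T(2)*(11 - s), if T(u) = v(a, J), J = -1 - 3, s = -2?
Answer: 52*sqrt(2) ≈ 73.539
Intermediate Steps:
J = -4
T(u) = 4*sqrt(2) (T(u) = sqrt((-4)**2 + (-4)**2) = sqrt(16 + 16) = sqrt(32) = 4*sqrt(2))
T(2)*(11 - s) = (4*sqrt(2))*(11 - 1*(-2)) = (4*sqrt(2))*(11 + 2) = (4*sqrt(2))*13 = 52*sqrt(2)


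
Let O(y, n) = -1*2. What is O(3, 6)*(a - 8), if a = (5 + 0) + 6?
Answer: -6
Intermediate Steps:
O(y, n) = -2
a = 11 (a = 5 + 6 = 11)
O(3, 6)*(a - 8) = -2*(11 - 8) = -2*3 = -6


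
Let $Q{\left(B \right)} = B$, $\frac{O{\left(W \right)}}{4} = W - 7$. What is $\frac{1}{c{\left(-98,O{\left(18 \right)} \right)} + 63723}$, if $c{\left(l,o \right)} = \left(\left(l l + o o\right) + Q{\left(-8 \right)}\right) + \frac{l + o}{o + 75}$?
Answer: $\frac{119}{8955291} \approx 1.3288 \cdot 10^{-5}$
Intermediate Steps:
$O{\left(W \right)} = -28 + 4 W$ ($O{\left(W \right)} = 4 \left(W - 7\right) = 4 \left(-7 + W\right) = -28 + 4 W$)
$c{\left(l,o \right)} = -8 + l^{2} + o^{2} + \frac{l + o}{75 + o}$ ($c{\left(l,o \right)} = \left(\left(l l + o o\right) - 8\right) + \frac{l + o}{o + 75} = \left(\left(l^{2} + o^{2}\right) - 8\right) + \frac{l + o}{75 + o} = \left(-8 + l^{2} + o^{2}\right) + \frac{l + o}{75 + o} = -8 + l^{2} + o^{2} + \frac{l + o}{75 + o}$)
$\frac{1}{c{\left(-98,O{\left(18 \right)} \right)} + 63723} = \frac{1}{\frac{-600 - 98 + \left(-28 + 4 \cdot 18\right)^{3} - 7 \left(-28 + 4 \cdot 18\right) + 75 \left(-98\right)^{2} + 75 \left(-28 + 4 \cdot 18\right)^{2} + \left(-28 + 4 \cdot 18\right) \left(-98\right)^{2}}{75 + \left(-28 + 4 \cdot 18\right)} + 63723} = \frac{1}{\frac{-600 - 98 + \left(-28 + 72\right)^{3} - 7 \left(-28 + 72\right) + 75 \cdot 9604 + 75 \left(-28 + 72\right)^{2} + \left(-28 + 72\right) 9604}{75 + \left(-28 + 72\right)} + 63723} = \frac{1}{\frac{-600 - 98 + 44^{3} - 308 + 720300 + 75 \cdot 44^{2} + 44 \cdot 9604}{75 + 44} + 63723} = \frac{1}{\frac{-600 - 98 + 85184 - 308 + 720300 + 75 \cdot 1936 + 422576}{119} + 63723} = \frac{1}{\frac{-600 - 98 + 85184 - 308 + 720300 + 145200 + 422576}{119} + 63723} = \frac{1}{\frac{1}{119} \cdot 1372254 + 63723} = \frac{1}{\frac{1372254}{119} + 63723} = \frac{1}{\frac{8955291}{119}} = \frac{119}{8955291}$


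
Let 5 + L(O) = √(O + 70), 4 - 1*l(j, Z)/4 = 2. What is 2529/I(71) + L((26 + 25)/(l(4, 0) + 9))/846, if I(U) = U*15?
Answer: 711403/300330 + √73/846 ≈ 2.3788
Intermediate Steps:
l(j, Z) = 8 (l(j, Z) = 16 - 4*2 = 16 - 8 = 8)
I(U) = 15*U
L(O) = -5 + √(70 + O) (L(O) = -5 + √(O + 70) = -5 + √(70 + O))
2529/I(71) + L((26 + 25)/(l(4, 0) + 9))/846 = 2529/((15*71)) + (-5 + √(70 + (26 + 25)/(8 + 9)))/846 = 2529/1065 + (-5 + √(70 + 51/17))*(1/846) = 2529*(1/1065) + (-5 + √(70 + 51*(1/17)))*(1/846) = 843/355 + (-5 + √(70 + 3))*(1/846) = 843/355 + (-5 + √73)*(1/846) = 843/355 + (-5/846 + √73/846) = 711403/300330 + √73/846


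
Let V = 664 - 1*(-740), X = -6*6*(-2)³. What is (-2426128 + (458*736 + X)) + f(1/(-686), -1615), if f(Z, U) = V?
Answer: -2087348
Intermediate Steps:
X = 288 (X = -36*(-8) = 288)
V = 1404 (V = 664 + 740 = 1404)
f(Z, U) = 1404
(-2426128 + (458*736 + X)) + f(1/(-686), -1615) = (-2426128 + (458*736 + 288)) + 1404 = (-2426128 + (337088 + 288)) + 1404 = (-2426128 + 337376) + 1404 = -2088752 + 1404 = -2087348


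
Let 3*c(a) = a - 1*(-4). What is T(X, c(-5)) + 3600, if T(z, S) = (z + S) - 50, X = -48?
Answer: 10505/3 ≈ 3501.7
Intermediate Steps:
c(a) = 4/3 + a/3 (c(a) = (a - 1*(-4))/3 = (a + 4)/3 = (4 + a)/3 = 4/3 + a/3)
T(z, S) = -50 + S + z (T(z, S) = (S + z) - 50 = -50 + S + z)
T(X, c(-5)) + 3600 = (-50 + (4/3 + (1/3)*(-5)) - 48) + 3600 = (-50 + (4/3 - 5/3) - 48) + 3600 = (-50 - 1/3 - 48) + 3600 = -295/3 + 3600 = 10505/3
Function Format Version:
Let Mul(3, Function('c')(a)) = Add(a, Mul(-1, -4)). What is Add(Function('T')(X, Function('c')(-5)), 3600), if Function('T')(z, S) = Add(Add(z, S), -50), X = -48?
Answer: Rational(10505, 3) ≈ 3501.7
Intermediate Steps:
Function('c')(a) = Add(Rational(4, 3), Mul(Rational(1, 3), a)) (Function('c')(a) = Mul(Rational(1, 3), Add(a, Mul(-1, -4))) = Mul(Rational(1, 3), Add(a, 4)) = Mul(Rational(1, 3), Add(4, a)) = Add(Rational(4, 3), Mul(Rational(1, 3), a)))
Function('T')(z, S) = Add(-50, S, z) (Function('T')(z, S) = Add(Add(S, z), -50) = Add(-50, S, z))
Add(Function('T')(X, Function('c')(-5)), 3600) = Add(Add(-50, Add(Rational(4, 3), Mul(Rational(1, 3), -5)), -48), 3600) = Add(Add(-50, Add(Rational(4, 3), Rational(-5, 3)), -48), 3600) = Add(Add(-50, Rational(-1, 3), -48), 3600) = Add(Rational(-295, 3), 3600) = Rational(10505, 3)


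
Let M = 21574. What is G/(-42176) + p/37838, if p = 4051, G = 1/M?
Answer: 1843012607193/17214493149056 ≈ 0.10706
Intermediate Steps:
G = 1/21574 ≈ 4.6352e-5
G/(-42176) + p/37838 = (1/21574)/(-42176) + 4051/37838 = (1/21574)*(-1/42176) + 4051*(1/37838) = -1/909905024 + 4051/37838 = 1843012607193/17214493149056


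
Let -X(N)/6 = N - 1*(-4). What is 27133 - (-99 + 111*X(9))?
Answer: 35890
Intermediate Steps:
X(N) = -24 - 6*N (X(N) = -6*(N - 1*(-4)) = -6*(N + 4) = -6*(4 + N) = -24 - 6*N)
27133 - (-99 + 111*X(9)) = 27133 - (-99 + 111*(-24 - 6*9)) = 27133 - (-99 + 111*(-24 - 54)) = 27133 - (-99 + 111*(-78)) = 27133 - (-99 - 8658) = 27133 - 1*(-8757) = 27133 + 8757 = 35890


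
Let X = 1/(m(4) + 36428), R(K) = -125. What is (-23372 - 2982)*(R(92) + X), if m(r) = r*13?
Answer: 60087106823/18240 ≈ 3.2942e+6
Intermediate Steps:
m(r) = 13*r
X = 1/36480 (X = 1/(13*4 + 36428) = 1/(52 + 36428) = 1/36480 ≈ 2.7412e-5)
(-23372 - 2982)*(R(92) + X) = (-23372 - 2982)*(-125 + 1/36480) = -26354*(-4559999/36480) = 60087106823/18240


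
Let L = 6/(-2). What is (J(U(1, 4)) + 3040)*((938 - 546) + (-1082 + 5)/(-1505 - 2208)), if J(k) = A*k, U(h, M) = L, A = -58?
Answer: 4681425622/3713 ≈ 1.2608e+6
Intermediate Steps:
L = -3 (L = 6*(-½) = -3)
U(h, M) = -3
J(k) = -58*k
(J(U(1, 4)) + 3040)*((938 - 546) + (-1082 + 5)/(-1505 - 2208)) = (-58*(-3) + 3040)*((938 - 546) + (-1082 + 5)/(-1505 - 2208)) = (174 + 3040)*(392 - 1077/(-3713)) = 3214*(392 - 1077*(-1/3713)) = 3214*(392 + 1077/3713) = 3214*(1456573/3713) = 4681425622/3713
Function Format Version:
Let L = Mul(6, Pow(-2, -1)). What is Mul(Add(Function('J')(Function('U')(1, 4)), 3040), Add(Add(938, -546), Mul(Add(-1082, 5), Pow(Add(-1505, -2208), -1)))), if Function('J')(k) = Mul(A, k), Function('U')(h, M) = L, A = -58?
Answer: Rational(4681425622, 3713) ≈ 1.2608e+6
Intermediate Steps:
L = -3 (L = Mul(6, Rational(-1, 2)) = -3)
Function('U')(h, M) = -3
Function('J')(k) = Mul(-58, k)
Mul(Add(Function('J')(Function('U')(1, 4)), 3040), Add(Add(938, -546), Mul(Add(-1082, 5), Pow(Add(-1505, -2208), -1)))) = Mul(Add(Mul(-58, -3), 3040), Add(Add(938, -546), Mul(Add(-1082, 5), Pow(Add(-1505, -2208), -1)))) = Mul(Add(174, 3040), Add(392, Mul(-1077, Pow(-3713, -1)))) = Mul(3214, Add(392, Mul(-1077, Rational(-1, 3713)))) = Mul(3214, Add(392, Rational(1077, 3713))) = Mul(3214, Rational(1456573, 3713)) = Rational(4681425622, 3713)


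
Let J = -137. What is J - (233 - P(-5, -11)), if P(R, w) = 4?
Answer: -366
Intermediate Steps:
J - (233 - P(-5, -11)) = -137 - (233 - 1*4) = -137 - (233 - 4) = -137 - 1*229 = -137 - 229 = -366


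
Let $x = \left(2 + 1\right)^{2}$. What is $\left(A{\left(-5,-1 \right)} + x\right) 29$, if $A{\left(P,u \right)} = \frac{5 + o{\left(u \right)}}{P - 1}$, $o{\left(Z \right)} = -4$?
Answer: $\frac{1537}{6} \approx 256.17$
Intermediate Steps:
$x = 9$ ($x = 3^{2} = 9$)
$A{\left(P,u \right)} = \frac{1}{-1 + P}$ ($A{\left(P,u \right)} = \frac{5 - 4}{P - 1} = 1 \frac{1}{-1 + P} = \frac{1}{-1 + P}$)
$\left(A{\left(-5,-1 \right)} + x\right) 29 = \left(\frac{1}{-1 - 5} + 9\right) 29 = \left(\frac{1}{-6} + 9\right) 29 = \left(- \frac{1}{6} + 9\right) 29 = \frac{53}{6} \cdot 29 = \frac{1537}{6}$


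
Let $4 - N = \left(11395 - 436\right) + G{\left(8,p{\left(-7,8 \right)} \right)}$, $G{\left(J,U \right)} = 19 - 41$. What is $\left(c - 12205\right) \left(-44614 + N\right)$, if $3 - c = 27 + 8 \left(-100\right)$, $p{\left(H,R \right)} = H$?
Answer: $634846663$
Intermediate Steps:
$G{\left(J,U \right)} = -22$
$c = 776$ ($c = 3 - \left(27 + 8 \left(-100\right)\right) = 3 - \left(27 - 800\right) = 3 - -773 = 3 + 773 = 776$)
$N = -10933$ ($N = 4 - \left(\left(11395 - 436\right) - 22\right) = 4 - \left(10959 - 22\right) = 4 - 10937 = -10933$)
$\left(c - 12205\right) \left(-44614 + N\right) = \left(776 - 12205\right) \left(-44614 - 10933\right) = \left(-11429\right) \left(-55547\right) = 634846663$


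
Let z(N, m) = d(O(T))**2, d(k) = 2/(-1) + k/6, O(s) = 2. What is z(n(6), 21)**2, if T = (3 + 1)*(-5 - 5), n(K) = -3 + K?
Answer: 625/81 ≈ 7.7160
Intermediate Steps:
T = -40 (T = 4*(-10) = -40)
d(k) = -2 + k/6 (d(k) = 2*(-1) + k*(1/6) = -2 + k/6)
z(N, m) = 25/9 (z(N, m) = (-2 + (1/6)*2)**2 = (-2 + 1/3)**2 = (-5/3)**2 = 25/9)
z(n(6), 21)**2 = (25/9)**2 = 625/81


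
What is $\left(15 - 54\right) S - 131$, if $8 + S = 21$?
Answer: $-638$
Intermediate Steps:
$S = 13$ ($S = -8 + 21 = 13$)
$\left(15 - 54\right) S - 131 = \left(15 - 54\right) 13 - 131 = \left(-39\right) 13 - 131 = -507 - 131 = -638$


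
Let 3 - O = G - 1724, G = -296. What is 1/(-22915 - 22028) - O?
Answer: -90919690/44943 ≈ -2023.0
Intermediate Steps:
O = 2023 (O = 3 - (-296 - 1724) = 3 - 1*(-2020) = 3 + 2020 = 2023)
1/(-22915 - 22028) - O = 1/(-22915 - 22028) - 1*2023 = 1/(-44943) - 2023 = -1/44943 - 2023 = -90919690/44943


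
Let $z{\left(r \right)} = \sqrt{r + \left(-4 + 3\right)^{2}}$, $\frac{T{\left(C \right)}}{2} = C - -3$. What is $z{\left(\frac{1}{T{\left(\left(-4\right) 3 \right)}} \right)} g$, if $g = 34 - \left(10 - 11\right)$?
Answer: $\frac{35 \sqrt{34}}{6} \approx 34.014$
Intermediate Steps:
$T{\left(C \right)} = 6 + 2 C$ ($T{\left(C \right)} = 2 \left(C - -3\right) = 2 \left(C + 3\right) = 2 \left(3 + C\right) = 6 + 2 C$)
$z{\left(r \right)} = \sqrt{1 + r}$ ($z{\left(r \right)} = \sqrt{r + \left(-1\right)^{2}} = \sqrt{r + 1} = \sqrt{1 + r}$)
$g = 35$ ($g = 34 - -1 = 34 + 1 = 35$)
$z{\left(\frac{1}{T{\left(\left(-4\right) 3 \right)}} \right)} g = \sqrt{1 + \frac{1}{6 + 2 \left(\left(-4\right) 3\right)}} 35 = \sqrt{1 + \frac{1}{6 + 2 \left(-12\right)}} 35 = \sqrt{1 + \frac{1}{6 - 24}} \cdot 35 = \sqrt{1 + \frac{1}{-18}} \cdot 35 = \sqrt{1 - \frac{1}{18}} \cdot 35 = \sqrt{\frac{17}{18}} \cdot 35 = \frac{\sqrt{34}}{6} \cdot 35 = \frac{35 \sqrt{34}}{6}$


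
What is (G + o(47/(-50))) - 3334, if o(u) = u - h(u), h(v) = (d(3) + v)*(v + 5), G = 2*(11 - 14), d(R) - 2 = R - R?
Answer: -8363109/2500 ≈ -3345.2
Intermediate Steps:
d(R) = 2 (d(R) = 2 + (R - R) = 2 + 0 = 2)
G = -6 (G = 2*(-3) = -6)
h(v) = (2 + v)*(5 + v) (h(v) = (2 + v)*(v + 5) = (2 + v)*(5 + v))
o(u) = -10 - u**2 - 6*u (o(u) = u - (10 + u**2 + 7*u) = u + (-10 - u**2 - 7*u) = -10 - u**2 - 6*u)
(G + o(47/(-50))) - 3334 = (-6 + (-10 - (47/(-50))**2 - 282/(-50))) - 3334 = (-6 + (-10 - (47*(-1/50))**2 - 282*(-1)/50)) - 3334 = (-6 + (-10 - (-47/50)**2 - 6*(-47/50))) - 3334 = (-6 + (-10 - 1*2209/2500 + 141/25)) - 3334 = (-6 + (-10 - 2209/2500 + 141/25)) - 3334 = (-6 - 13109/2500) - 3334 = -28109/2500 - 3334 = -8363109/2500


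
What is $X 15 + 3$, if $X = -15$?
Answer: $-222$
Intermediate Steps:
$X 15 + 3 = \left(-15\right) 15 + 3 = -225 + 3 = -222$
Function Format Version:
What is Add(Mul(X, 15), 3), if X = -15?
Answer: -222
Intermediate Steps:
Add(Mul(X, 15), 3) = Add(Mul(-15, 15), 3) = Add(-225, 3) = -222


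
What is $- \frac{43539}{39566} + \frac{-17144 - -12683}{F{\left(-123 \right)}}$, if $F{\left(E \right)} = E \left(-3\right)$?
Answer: $- \frac{64189939}{4866618} \approx -13.19$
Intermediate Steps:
$F{\left(E \right)} = - 3 E$
$- \frac{43539}{39566} + \frac{-17144 - -12683}{F{\left(-123 \right)}} = - \frac{43539}{39566} + \frac{-17144 - -12683}{\left(-3\right) \left(-123\right)} = \left(-43539\right) \frac{1}{39566} + \frac{-17144 + 12683}{369} = - \frac{43539}{39566} - \frac{1487}{123} = - \frac{64189939}{4866618}$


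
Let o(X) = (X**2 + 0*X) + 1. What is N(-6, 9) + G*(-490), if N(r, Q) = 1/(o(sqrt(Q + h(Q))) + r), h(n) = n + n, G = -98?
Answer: 1056441/22 ≈ 48020.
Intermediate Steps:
h(n) = 2*n
o(X) = 1 + X**2 (o(X) = (X**2 + 0) + 1 = X**2 + 1 = 1 + X**2)
N(r, Q) = 1/(1 + r + 3*Q) (N(r, Q) = 1/((1 + (sqrt(Q + 2*Q))**2) + r) = 1/((1 + (sqrt(3*Q))**2) + r) = 1/((1 + (sqrt(3)*sqrt(Q))**2) + r) = 1/((1 + 3*Q) + r) = 1/(1 + r + 3*Q))
N(-6, 9) + G*(-490) = 1/(1 - 6 + 3*9) - 98*(-490) = 1/(1 - 6 + 27) + 48020 = 1/22 + 48020 = 1056441/22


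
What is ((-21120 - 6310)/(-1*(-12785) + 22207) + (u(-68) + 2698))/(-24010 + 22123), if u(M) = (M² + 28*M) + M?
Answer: -93589885/33014952 ≈ -2.8348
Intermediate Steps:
u(M) = M² + 29*M
((-21120 - 6310)/(-1*(-12785) + 22207) + (u(-68) + 2698))/(-24010 + 22123) = ((-21120 - 6310)/(-1*(-12785) + 22207) + (-68*(29 - 68) + 2698))/(-24010 + 22123) = (-27430/(12785 + 22207) + (-68*(-39) + 2698))/(-1887) = (-27430/34992 + (2652 + 2698))*(-1/1887) = (-27430*1/34992 + 5350)*(-1/1887) = (-13715/17496 + 5350)*(-1/1887) = (93589885/17496)*(-1/1887) = -93589885/33014952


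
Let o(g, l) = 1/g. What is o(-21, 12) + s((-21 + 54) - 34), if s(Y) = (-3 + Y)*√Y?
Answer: -1/21 - 4*I ≈ -0.047619 - 4.0*I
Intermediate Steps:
s(Y) = √Y*(-3 + Y)
o(-21, 12) + s((-21 + 54) - 34) = 1/(-21) + √((-21 + 54) - 34)*(-3 + ((-21 + 54) - 34)) = -1/21 + √(33 - 34)*(-3 + (33 - 34)) = -1/21 + √(-1)*(-3 - 1) = -1/21 + I*(-4) = -1/21 - 4*I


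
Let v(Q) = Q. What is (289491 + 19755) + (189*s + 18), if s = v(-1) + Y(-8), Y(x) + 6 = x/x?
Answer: 308130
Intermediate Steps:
Y(x) = -5 (Y(x) = -6 + x/x = -6 + 1 = -5)
s = -6 (s = -1 - 5 = -6)
(289491 + 19755) + (189*s + 18) = (289491 + 19755) + (189*(-6) + 18) = 309246 + (-1134 + 18) = 309246 - 1116 = 308130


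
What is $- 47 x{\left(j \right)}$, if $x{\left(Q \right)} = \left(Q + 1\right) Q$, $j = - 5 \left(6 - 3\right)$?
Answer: $-9870$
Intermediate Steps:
$j = -15$ ($j = \left(-5\right) 3 = -15$)
$x{\left(Q \right)} = Q \left(1 + Q\right)$ ($x{\left(Q \right)} = \left(1 + Q\right) Q = Q \left(1 + Q\right)$)
$- 47 x{\left(j \right)} = - 47 \left(- 15 \left(1 - 15\right)\right) = - 47 \left(\left(-15\right) \left(-14\right)\right) = \left(-47\right) 210 = -9870$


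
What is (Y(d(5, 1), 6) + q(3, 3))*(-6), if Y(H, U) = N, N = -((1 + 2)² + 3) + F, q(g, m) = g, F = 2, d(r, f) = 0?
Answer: 42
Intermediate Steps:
N = -10 (N = -((1 + 2)² + 3) + 2 = -(3² + 3) + 2 = -(9 + 3) + 2 = -1*12 + 2 = -12 + 2 = -10)
Y(H, U) = -10
(Y(d(5, 1), 6) + q(3, 3))*(-6) = (-10 + 3)*(-6) = -7*(-6) = 42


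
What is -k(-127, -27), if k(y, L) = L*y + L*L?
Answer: -4158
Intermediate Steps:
k(y, L) = L² + L*y (k(y, L) = L*y + L² = L² + L*y)
-k(-127, -27) = -(-27)*(-27 - 127) = -(-27)*(-154) = -1*4158 = -4158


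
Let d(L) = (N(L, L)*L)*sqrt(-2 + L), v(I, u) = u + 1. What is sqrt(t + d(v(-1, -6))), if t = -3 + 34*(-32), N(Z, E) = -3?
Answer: sqrt(-1091 + 15*I*sqrt(7)) ≈ 0.6007 + 33.036*I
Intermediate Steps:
v(I, u) = 1 + u
t = -1091 (t = -3 - 1088 = -1091)
d(L) = -3*L*sqrt(-2 + L) (d(L) = (-3*L)*sqrt(-2 + L) = -3*L*sqrt(-2 + L))
sqrt(t + d(v(-1, -6))) = sqrt(-1091 - 3*(1 - 6)*sqrt(-2 + (1 - 6))) = sqrt(-1091 - 3*(-5)*sqrt(-2 - 5)) = sqrt(-1091 - 3*(-5)*sqrt(-7)) = sqrt(-1091 - 3*(-5)*I*sqrt(7)) = sqrt(-1091 + 15*I*sqrt(7))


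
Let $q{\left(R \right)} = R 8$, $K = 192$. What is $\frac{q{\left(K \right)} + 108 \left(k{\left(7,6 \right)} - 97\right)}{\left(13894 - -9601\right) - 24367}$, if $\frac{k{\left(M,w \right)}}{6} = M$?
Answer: $\frac{1101}{218} \approx 5.0505$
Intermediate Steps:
$k{\left(M,w \right)} = 6 M$
$q{\left(R \right)} = 8 R$
$\frac{q{\left(K \right)} + 108 \left(k{\left(7,6 \right)} - 97\right)}{\left(13894 - -9601\right) - 24367} = \frac{8 \cdot 192 + 108 \left(6 \cdot 7 - 97\right)}{\left(13894 - -9601\right) - 24367} = \frac{1536 + 108 \left(42 - 97\right)}{\left(13894 + 9601\right) - 24367} = \frac{1536 + 108 \left(-55\right)}{23495 - 24367} = \frac{1536 - 5940}{-872} = \left(-4404\right) \left(- \frac{1}{872}\right) = \frac{1101}{218}$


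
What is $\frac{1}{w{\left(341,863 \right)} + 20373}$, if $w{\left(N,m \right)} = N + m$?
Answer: $\frac{1}{21577} \approx 4.6346 \cdot 10^{-5}$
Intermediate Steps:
$\frac{1}{w{\left(341,863 \right)} + 20373} = \frac{1}{\left(341 + 863\right) + 20373} = \frac{1}{1204 + 20373} = \frac{1}{21577}$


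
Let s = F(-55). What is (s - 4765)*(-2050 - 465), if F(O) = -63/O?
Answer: 131792036/11 ≈ 1.1981e+7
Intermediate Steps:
F(O) = -63/O
s = 63/55 (s = -63/(-55) = -63*(-1/55) = 63/55 ≈ 1.1455)
(s - 4765)*(-2050 - 465) = (63/55 - 4765)*(-2050 - 465) = -262012/55*(-2515) = 131792036/11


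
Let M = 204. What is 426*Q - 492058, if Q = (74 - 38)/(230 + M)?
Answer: -106768918/217 ≈ -4.9202e+5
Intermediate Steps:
Q = 18/217 (Q = (74 - 38)/(230 + 204) = 36/434 = 36*(1/434) = 18/217 ≈ 0.082949)
426*Q - 492058 = 426*(18/217) - 492058 = 7668/217 - 492058 = -106768918/217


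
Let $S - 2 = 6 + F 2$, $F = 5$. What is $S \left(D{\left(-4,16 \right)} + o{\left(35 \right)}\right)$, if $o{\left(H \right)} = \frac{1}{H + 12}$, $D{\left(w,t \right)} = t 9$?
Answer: $\frac{121842}{47} \approx 2592.4$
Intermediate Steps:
$D{\left(w,t \right)} = 9 t$
$S = 18$ ($S = 2 + \left(6 + 5 \cdot 2\right) = 2 + \left(6 + 10\right) = 2 + 16 = 18$)
$o{\left(H \right)} = \frac{1}{12 + H}$
$S \left(D{\left(-4,16 \right)} + o{\left(35 \right)}\right) = 18 \left(9 \cdot 16 + \frac{1}{12 + 35}\right) = 18 \left(144 + \frac{1}{47}\right) = 18 \cdot \frac{6769}{47} = \frac{121842}{47}$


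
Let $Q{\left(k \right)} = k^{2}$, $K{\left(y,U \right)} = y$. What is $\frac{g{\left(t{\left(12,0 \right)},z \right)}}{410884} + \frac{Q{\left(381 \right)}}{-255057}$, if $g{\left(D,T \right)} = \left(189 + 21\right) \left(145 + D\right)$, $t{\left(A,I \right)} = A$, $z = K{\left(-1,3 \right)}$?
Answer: $- \frac{8539183839}{17466473398} \approx -0.48889$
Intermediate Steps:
$z = -1$
$g{\left(D,T \right)} = 30450 + 210 D$ ($g{\left(D,T \right)} = 210 \left(145 + D\right) = 30450 + 210 D$)
$\frac{g{\left(t{\left(12,0 \right)},z \right)}}{410884} + \frac{Q{\left(381 \right)}}{-255057} = \frac{30450 + 210 \cdot 12}{410884} + \frac{381^{2}}{-255057} = \left(30450 + 2520\right) \frac{1}{410884} + 145161 \left(- \frac{1}{255057}\right) = 32970 \cdot \frac{1}{410884} - \frac{48387}{85019} = \frac{16485}{205442} - \frac{48387}{85019} = - \frac{8539183839}{17466473398}$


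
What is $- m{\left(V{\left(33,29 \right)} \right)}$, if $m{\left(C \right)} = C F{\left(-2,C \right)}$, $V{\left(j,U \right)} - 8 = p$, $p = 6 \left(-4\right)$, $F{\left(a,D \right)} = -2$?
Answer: $-32$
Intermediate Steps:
$p = -24$
$V{\left(j,U \right)} = -16$ ($V{\left(j,U \right)} = 8 - 24 = -16$)
$m{\left(C \right)} = - 2 C$ ($m{\left(C \right)} = C \left(-2\right) = - 2 C$)
$- m{\left(V{\left(33,29 \right)} \right)} = - \left(-2\right) \left(-16\right) = \left(-1\right) 32 = -32$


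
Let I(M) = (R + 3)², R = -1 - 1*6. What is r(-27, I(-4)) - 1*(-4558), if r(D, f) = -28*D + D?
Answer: 5287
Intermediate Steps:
R = -7 (R = -1 - 6 = -7)
I(M) = 16 (I(M) = (-7 + 3)² = (-4)² = 16)
r(D, f) = -27*D
r(-27, I(-4)) - 1*(-4558) = -27*(-27) - 1*(-4558) = 729 + 4558 = 5287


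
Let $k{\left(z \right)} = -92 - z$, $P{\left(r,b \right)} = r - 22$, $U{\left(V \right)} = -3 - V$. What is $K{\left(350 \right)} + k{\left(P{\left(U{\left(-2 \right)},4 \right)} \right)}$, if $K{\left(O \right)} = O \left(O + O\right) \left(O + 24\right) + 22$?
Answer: $91629953$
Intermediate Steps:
$P{\left(r,b \right)} = -22 + r$
$K{\left(O \right)} = 22 + 2 O^{2} \left(24 + O\right)$ ($K{\left(O \right)} = O 2 O \left(24 + O\right) + 22 = 2 O^{2} \left(24 + O\right) + 22 = 22 + 2 O^{2} \left(24 + O\right)$)
$K{\left(350 \right)} + k{\left(P{\left(U{\left(-2 \right)},4 \right)} \right)} = \left(22 + 2 \cdot 350^{3} + 48 \cdot 350^{2}\right) - \left(67 + 2\right) = \left(22 + 2 \cdot 42875000 + 48 \cdot 122500\right) - 69 = \left(22 + 85750000 + 5880000\right) - 69 = 91630022 - 69 = 91629953$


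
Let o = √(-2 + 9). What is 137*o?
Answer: 137*√7 ≈ 362.47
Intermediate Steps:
o = √7 ≈ 2.6458
137*o = 137*√7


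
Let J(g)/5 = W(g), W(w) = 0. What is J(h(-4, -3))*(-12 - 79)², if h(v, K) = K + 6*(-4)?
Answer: 0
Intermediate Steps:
h(v, K) = -24 + K (h(v, K) = K - 24 = -24 + K)
J(g) = 0 (J(g) = 5*0 = 0)
J(h(-4, -3))*(-12 - 79)² = 0*(-12 - 79)² = 0*(-91)² = 0*8281 = 0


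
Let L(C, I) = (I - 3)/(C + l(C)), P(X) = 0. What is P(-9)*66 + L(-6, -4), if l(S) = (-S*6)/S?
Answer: 7/12 ≈ 0.58333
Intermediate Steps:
l(S) = -6 (l(S) = (-6*S)/S = -6)
L(C, I) = (-3 + I)/(-6 + C) (L(C, I) = (I - 3)/(C - 6) = (-3 + I)/(-6 + C))
P(-9)*66 + L(-6, -4) = 0*66 + (-3 - 4)/(-6 - 6) = 0 - 7/(-12) = 0 - 1/12*(-7) = 0 + 7/12 = 7/12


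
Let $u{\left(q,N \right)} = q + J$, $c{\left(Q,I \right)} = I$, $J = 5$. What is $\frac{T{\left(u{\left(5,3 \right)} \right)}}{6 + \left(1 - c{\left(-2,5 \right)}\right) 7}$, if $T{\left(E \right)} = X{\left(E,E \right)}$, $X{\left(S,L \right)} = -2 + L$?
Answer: $- \frac{4}{11} \approx -0.36364$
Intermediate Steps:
$u{\left(q,N \right)} = 5 + q$ ($u{\left(q,N \right)} = q + 5 = 5 + q$)
$T{\left(E \right)} = -2 + E$
$\frac{T{\left(u{\left(5,3 \right)} \right)}}{6 + \left(1 - c{\left(-2,5 \right)}\right) 7} = \frac{-2 + \left(5 + 5\right)}{6 + \left(1 - 5\right) 7} = \frac{-2 + 10}{6 + \left(1 - 5\right) 7} = \frac{8}{6 - 28} = \frac{8}{-22} = 8 \left(- \frac{1}{22}\right) = - \frac{4}{11}$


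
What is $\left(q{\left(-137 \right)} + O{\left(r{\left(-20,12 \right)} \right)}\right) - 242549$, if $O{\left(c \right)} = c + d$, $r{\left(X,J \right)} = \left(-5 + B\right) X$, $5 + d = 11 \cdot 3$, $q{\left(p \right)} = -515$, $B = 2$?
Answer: $-242976$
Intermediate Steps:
$d = 28$ ($d = -5 + 11 \cdot 3 = -5 + 33 = 28$)
$r{\left(X,J \right)} = - 3 X$ ($r{\left(X,J \right)} = \left(-5 + 2\right) X = - 3 X$)
$O{\left(c \right)} = 28 + c$ ($O{\left(c \right)} = c + 28 = 28 + c$)
$\left(q{\left(-137 \right)} + O{\left(r{\left(-20,12 \right)} \right)}\right) - 242549 = \left(-515 + \left(28 - -60\right)\right) - 242549 = \left(-515 + \left(28 + 60\right)\right) - 242549 = \left(-515 + 88\right) - 242549 = -427 - 242549 = -242976$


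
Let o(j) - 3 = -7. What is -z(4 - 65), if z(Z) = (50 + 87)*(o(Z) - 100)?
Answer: 14248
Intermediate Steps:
o(j) = -4 (o(j) = 3 - 7 = -4)
z(Z) = -14248 (z(Z) = (50 + 87)*(-4 - 100) = 137*(-104) = -14248)
-z(4 - 65) = -1*(-14248) = 14248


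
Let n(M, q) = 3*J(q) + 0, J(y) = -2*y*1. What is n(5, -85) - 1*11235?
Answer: -10725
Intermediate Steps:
J(y) = -2*y
n(M, q) = -6*q (n(M, q) = 3*(-2*q) + 0 = -6*q + 0 = -6*q)
n(5, -85) - 1*11235 = -6*(-85) - 1*11235 = 510 - 11235 = -10725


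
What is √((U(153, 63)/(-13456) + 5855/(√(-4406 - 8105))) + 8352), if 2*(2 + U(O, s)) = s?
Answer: √(70363978887339530 - 3942710534720*I*√12511)/2902552 ≈ 91.39 - 0.28639*I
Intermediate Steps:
U(O, s) = -2 + s/2
√((U(153, 63)/(-13456) + 5855/(√(-4406 - 8105))) + 8352) = √(((-2 + (½)*63)/(-13456) + 5855/(√(-4406 - 8105))) + 8352) = √(((-2 + 63/2)*(-1/13456) + 5855/(√(-12511))) + 8352) = √(((59/2)*(-1/13456) + 5855/((I*√12511))) + 8352) = √((-59/26912 + 5855*(-I*√12511/12511)) + 8352) = √((-59/26912 - 5855*I*√12511/12511) + 8352) = √(224768965/26912 - 5855*I*√12511/12511)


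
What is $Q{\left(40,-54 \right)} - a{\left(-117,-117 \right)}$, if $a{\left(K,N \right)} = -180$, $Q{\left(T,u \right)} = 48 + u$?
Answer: $174$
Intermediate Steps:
$Q{\left(40,-54 \right)} - a{\left(-117,-117 \right)} = \left(48 - 54\right) - -180 = -6 + 180 = 174$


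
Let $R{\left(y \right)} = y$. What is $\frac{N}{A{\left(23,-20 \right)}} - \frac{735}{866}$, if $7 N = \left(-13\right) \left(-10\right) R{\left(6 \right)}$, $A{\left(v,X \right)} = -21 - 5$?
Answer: $- \frac{31125}{6062} \approx -5.1344$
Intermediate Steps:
$A{\left(v,X \right)} = -26$
$N = \frac{780}{7}$ ($N = \frac{\left(-13\right) \left(-10\right) 6}{7} = \frac{130 \cdot 6}{7} = \frac{1}{7} \cdot 780 = \frac{780}{7} \approx 111.43$)
$\frac{N}{A{\left(23,-20 \right)}} - \frac{735}{866} = \frac{780}{7 \left(-26\right)} - \frac{735}{866} = \frac{780}{7} \left(- \frac{1}{26}\right) - \frac{735}{866} = - \frac{30}{7} - \frac{735}{866} = - \frac{31125}{6062}$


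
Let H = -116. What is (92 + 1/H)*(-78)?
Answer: -416169/58 ≈ -7175.3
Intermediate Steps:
(92 + 1/H)*(-78) = (92 + 1/(-116))*(-78) = (92 - 1/116)*(-78) = (10671/116)*(-78) = -416169/58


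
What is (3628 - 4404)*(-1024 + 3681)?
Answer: -2061832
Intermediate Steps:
(3628 - 4404)*(-1024 + 3681) = -776*2657 = -2061832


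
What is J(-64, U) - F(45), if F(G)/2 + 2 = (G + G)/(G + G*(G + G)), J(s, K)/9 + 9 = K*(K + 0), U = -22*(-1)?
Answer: 389385/91 ≈ 4279.0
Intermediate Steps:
U = 22
J(s, K) = -81 + 9*K² (J(s, K) = -81 + 9*(K*(K + 0)) = -81 + 9*(K*K) = -81 + 9*K²)
F(G) = -4 + 4*G/(G + 2*G²) (F(G) = -4 + 2*((G + G)/(G + G*(G + G))) = -4 + 2*((2*G)/(G + G*(2*G))) = -4 + 2*((2*G)/(G + 2*G²)) = -4 + 2*(2*G/(G + 2*G²)) = -4 + 4*G/(G + 2*G²))
J(-64, U) - F(45) = (-81 + 9*22²) - (-8)*45/(1 + 2*45) = (-81 + 9*484) - (-8)*45/(1 + 90) = (-81 + 4356) - (-8)*45/91 = 4275 - (-8)*45/91 = 4275 - 1*(-360/91) = 4275 + 360/91 = 389385/91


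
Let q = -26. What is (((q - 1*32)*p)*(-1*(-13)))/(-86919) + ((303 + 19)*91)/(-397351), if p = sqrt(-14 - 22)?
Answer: -29302/397351 + 1508*I/28973 ≈ -0.073743 + 0.052048*I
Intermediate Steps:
p = 6*I (p = sqrt(-36) = 6*I ≈ 6.0*I)
(((q - 1*32)*p)*(-1*(-13)))/(-86919) + ((303 + 19)*91)/(-397351) = (((-26 - 1*32)*(6*I))*(-1*(-13)))/(-86919) + ((303 + 19)*91)/(-397351) = (((-26 - 32)*(6*I))*13)*(-1/86919) + (322*91)*(-1/397351) = (-348*I*13)*(-1/86919) + 29302*(-1/397351) = (-348*I*13)*(-1/86919) - 29302/397351 = -4524*I*(-1/86919) - 29302/397351 = 1508*I/28973 - 29302/397351 = -29302/397351 + 1508*I/28973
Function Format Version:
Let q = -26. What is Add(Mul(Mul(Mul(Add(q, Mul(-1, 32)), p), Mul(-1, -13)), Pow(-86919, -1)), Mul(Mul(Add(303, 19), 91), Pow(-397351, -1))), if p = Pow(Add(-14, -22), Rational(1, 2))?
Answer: Add(Rational(-29302, 397351), Mul(Rational(1508, 28973), I)) ≈ Add(-0.073743, Mul(0.052048, I))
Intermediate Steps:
p = Mul(6, I) (p = Pow(-36, Rational(1, 2)) = Mul(6, I) ≈ Mul(6.0000, I))
Add(Mul(Mul(Mul(Add(q, Mul(-1, 32)), p), Mul(-1, -13)), Pow(-86919, -1)), Mul(Mul(Add(303, 19), 91), Pow(-397351, -1))) = Add(Mul(Mul(Mul(Add(-26, Mul(-1, 32)), Mul(6, I)), Mul(-1, -13)), Pow(-86919, -1)), Mul(Mul(Add(303, 19), 91), Pow(-397351, -1))) = Add(Mul(Mul(Mul(Add(-26, -32), Mul(6, I)), 13), Rational(-1, 86919)), Mul(Mul(322, 91), Rational(-1, 397351))) = Add(Mul(Mul(Mul(-58, Mul(6, I)), 13), Rational(-1, 86919)), Mul(29302, Rational(-1, 397351))) = Add(Mul(Mul(Mul(-348, I), 13), Rational(-1, 86919)), Rational(-29302, 397351)) = Add(Mul(Mul(-4524, I), Rational(-1, 86919)), Rational(-29302, 397351)) = Add(Mul(Rational(1508, 28973), I), Rational(-29302, 397351)) = Add(Rational(-29302, 397351), Mul(Rational(1508, 28973), I))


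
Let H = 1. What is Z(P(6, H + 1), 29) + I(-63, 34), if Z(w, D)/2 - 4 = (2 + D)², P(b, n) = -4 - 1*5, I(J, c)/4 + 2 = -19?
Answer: 1846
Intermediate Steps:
I(J, c) = -84 (I(J, c) = -8 + 4*(-19) = -8 - 76 = -84)
P(b, n) = -9 (P(b, n) = -4 - 5 = -9)
Z(w, D) = 8 + 2*(2 + D)²
Z(P(6, H + 1), 29) + I(-63, 34) = (8 + 2*(2 + 29)²) - 84 = (8 + 2*31²) - 84 = (8 + 2*961) - 84 = (8 + 1922) - 84 = 1930 - 84 = 1846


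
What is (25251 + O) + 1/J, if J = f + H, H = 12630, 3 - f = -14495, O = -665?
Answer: 666969009/27128 ≈ 24586.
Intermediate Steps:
f = 14498 (f = 3 - 1*(-14495) = 3 + 14495 = 14498)
J = 27128 (J = 14498 + 12630 = 27128)
(25251 + O) + 1/J = (25251 - 665) + 1/27128 = 24586 + 1/27128 = 666969009/27128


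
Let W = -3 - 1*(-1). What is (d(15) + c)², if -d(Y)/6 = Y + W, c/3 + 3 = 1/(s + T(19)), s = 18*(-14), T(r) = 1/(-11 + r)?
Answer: 30740258241/4060225 ≈ 7571.1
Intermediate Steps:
W = -2 (W = -3 + 1 = -2)
s = -252
c = -18159/2015 (c = -9 + 3/(-252 + 1/(-11 + 19)) = -9 + 3/(-252 + 1/8) = -9 + 3/(-252 + ⅛) = -9 + 3/(-2015/8) = -9 + 3*(-8/2015) = -9 - 24/2015 = -18159/2015 ≈ -9.0119)
d(Y) = 12 - 6*Y (d(Y) = -6*(Y - 2) = -6*(-2 + Y) = 12 - 6*Y)
(d(15) + c)² = ((12 - 6*15) - 18159/2015)² = ((12 - 90) - 18159/2015)² = (-78 - 18159/2015)² = (-175329/2015)² = 30740258241/4060225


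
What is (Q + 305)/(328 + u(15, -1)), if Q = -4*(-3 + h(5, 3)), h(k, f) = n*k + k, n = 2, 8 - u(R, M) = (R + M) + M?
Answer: 257/323 ≈ 0.79567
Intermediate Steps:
u(R, M) = 8 - R - 2*M (u(R, M) = 8 - ((R + M) + M) = 8 - ((M + R) + M) = 8 - (R + 2*M) = 8 + (-R - 2*M) = 8 - R - 2*M)
h(k, f) = 3*k (h(k, f) = 2*k + k = 3*k)
Q = -48 (Q = -4*(-3 + 3*5) = -4*(-3 + 15) = -4*12 = -48)
(Q + 305)/(328 + u(15, -1)) = (-48 + 305)/(328 + (8 - 1*15 - 2*(-1))) = 257/(328 + (8 - 15 + 2)) = 257/(328 - 5) = 257/323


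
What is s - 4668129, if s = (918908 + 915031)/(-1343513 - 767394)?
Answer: -9853988016942/2110907 ≈ -4.6681e+6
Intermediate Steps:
s = -1833939/2110907 (s = 1833939/(-2110907) = 1833939*(-1/2110907) = -1833939/2110907 ≈ -0.86879)
s - 4668129 = -1833939/2110907 - 4668129 = -9853988016942/2110907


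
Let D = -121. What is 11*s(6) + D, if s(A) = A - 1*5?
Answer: -110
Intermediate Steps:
s(A) = -5 + A (s(A) = A - 5 = -5 + A)
11*s(6) + D = 11*(-5 + 6) - 121 = 11*1 - 121 = 11 - 121 = -110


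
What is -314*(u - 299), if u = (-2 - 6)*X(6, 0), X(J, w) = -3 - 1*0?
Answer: 86350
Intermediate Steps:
X(J, w) = -3 (X(J, w) = -3 + 0 = -3)
u = 24 (u = (-2 - 6)*(-3) = -8*(-3) = 24)
-314*(u - 299) = -314*(24 - 299) = -314*(-275) = 86350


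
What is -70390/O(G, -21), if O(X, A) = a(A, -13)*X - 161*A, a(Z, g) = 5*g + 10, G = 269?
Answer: 35195/5707 ≈ 6.1670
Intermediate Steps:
a(Z, g) = 10 + 5*g
O(X, A) = -161*A - 55*X (O(X, A) = (10 + 5*(-13))*X - 161*A = (10 - 65)*X - 161*A = -55*X - 161*A = -161*A - 55*X)
-70390/O(G, -21) = -70390/(-161*(-21) - 55*269) = -70390/(3381 - 14795) = -70390/(-11414) = -70390*(-1/11414) = 35195/5707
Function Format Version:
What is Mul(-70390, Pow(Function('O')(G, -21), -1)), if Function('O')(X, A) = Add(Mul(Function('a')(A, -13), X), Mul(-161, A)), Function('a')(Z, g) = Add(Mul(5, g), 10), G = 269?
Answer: Rational(35195, 5707) ≈ 6.1670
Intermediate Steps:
Function('a')(Z, g) = Add(10, Mul(5, g))
Function('O')(X, A) = Add(Mul(-161, A), Mul(-55, X)) (Function('O')(X, A) = Add(Mul(Add(10, Mul(5, -13)), X), Mul(-161, A)) = Add(Mul(Add(10, -65), X), Mul(-161, A)) = Add(Mul(-55, X), Mul(-161, A)) = Add(Mul(-161, A), Mul(-55, X)))
Mul(-70390, Pow(Function('O')(G, -21), -1)) = Mul(-70390, Pow(Add(Mul(-161, -21), Mul(-55, 269)), -1)) = Mul(-70390, Pow(Add(3381, -14795), -1)) = Mul(-70390, Pow(-11414, -1)) = Mul(-70390, Rational(-1, 11414)) = Rational(35195, 5707)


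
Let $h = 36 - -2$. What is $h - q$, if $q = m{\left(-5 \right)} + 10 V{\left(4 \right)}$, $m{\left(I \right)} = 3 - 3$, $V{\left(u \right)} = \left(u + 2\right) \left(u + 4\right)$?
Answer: $-442$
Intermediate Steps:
$V{\left(u \right)} = \left(2 + u\right) \left(4 + u\right)$
$h = 38$ ($h = 36 + 2 = 38$)
$m{\left(I \right)} = 0$
$q = 480$ ($q = 0 + 10 \left(8 + 4^{2} + 6 \cdot 4\right) = 0 + 10 \left(8 + 16 + 24\right) = 0 + 10 \cdot 48 = 0 + 480 = 480$)
$h - q = 38 - 480 = -442$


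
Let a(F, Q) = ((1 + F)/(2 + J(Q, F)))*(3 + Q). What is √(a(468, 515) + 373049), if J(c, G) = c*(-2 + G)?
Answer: 5*√53715620549629/59998 ≈ 610.78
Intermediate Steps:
a(F, Q) = (1 + F)*(3 + Q)/(2 + Q*(-2 + F)) (a(F, Q) = ((1 + F)/(2 + Q*(-2 + F)))*(3 + Q) = (1 + F)*(3 + Q)/(2 + Q*(-2 + F)))
√(a(468, 515) + 373049) = √((3 + 515 + 3*468 + 468*515)/(2 + 515*(-2 + 468)) + 373049) = √((3 + 515 + 1404 + 241020)/(2 + 515*466) + 373049) = √(242942/(2 + 239990) + 373049) = √(242942/239992 + 373049) = √((1/239992)*242942 + 373049) = √(121471/119996 + 373049) = √(44764509275/119996) = 5*√53715620549629/59998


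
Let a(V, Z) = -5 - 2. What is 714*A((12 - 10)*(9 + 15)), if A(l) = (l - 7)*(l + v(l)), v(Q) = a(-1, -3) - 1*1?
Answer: 1170960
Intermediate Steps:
a(V, Z) = -7
v(Q) = -8 (v(Q) = -7 - 1*1 = -7 - 1 = -8)
A(l) = (-8 + l)*(-7 + l) (A(l) = (l - 7)*(l - 8) = (-7 + l)*(-8 + l) = (-8 + l)*(-7 + l))
714*A((12 - 10)*(9 + 15)) = 714*(56 + ((12 - 10)*(9 + 15))**2 - 15*(12 - 10)*(9 + 15)) = 714*(56 + (2*24)**2 - 30*24) = 714*(56 + 48**2 - 15*48) = 714*(56 + 2304 - 720) = 714*1640 = 1170960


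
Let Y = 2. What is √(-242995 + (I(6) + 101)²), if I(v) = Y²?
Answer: I*√231970 ≈ 481.63*I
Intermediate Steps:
I(v) = 4 (I(v) = 2² = 4)
√(-242995 + (I(6) + 101)²) = √(-242995 + (4 + 101)²) = √(-242995 + 105²) = √(-242995 + 11025) = √(-231970) = I*√231970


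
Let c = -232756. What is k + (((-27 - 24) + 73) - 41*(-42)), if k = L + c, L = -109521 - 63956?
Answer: -404489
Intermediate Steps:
L = -173477
k = -406233 (k = -173477 - 232756 = -406233)
k + (((-27 - 24) + 73) - 41*(-42)) = -406233 + (((-27 - 24) + 73) - 41*(-42)) = -406233 + ((-51 + 73) + 1722) = -406233 + (22 + 1722) = -406233 + 1744 = -404489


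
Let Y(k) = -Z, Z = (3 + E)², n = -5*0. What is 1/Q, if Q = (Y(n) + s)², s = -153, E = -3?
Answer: 1/23409 ≈ 4.2719e-5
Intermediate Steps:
n = 0
Z = 0 (Z = (3 - 3)² = 0² = 0)
Y(k) = 0 (Y(k) = -1*0 = 0)
Q = 23409 (Q = (0 - 153)² = (-153)² = 23409)
1/Q = 1/23409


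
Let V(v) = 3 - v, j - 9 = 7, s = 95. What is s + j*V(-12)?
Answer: 335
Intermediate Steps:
j = 16 (j = 9 + 7 = 16)
s + j*V(-12) = 95 + 16*(3 - 1*(-12)) = 95 + 16*(3 + 12) = 95 + 16*15 = 95 + 240 = 335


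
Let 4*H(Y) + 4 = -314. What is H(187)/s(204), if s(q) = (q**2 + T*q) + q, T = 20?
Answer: -53/30600 ≈ -0.0017320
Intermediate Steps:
H(Y) = -159/2 (H(Y) = -1 + (1/4)*(-314) = -1 - 157/2 = -159/2)
s(q) = q**2 + 21*q (s(q) = (q**2 + 20*q) + q = q**2 + 21*q)
H(187)/s(204) = -159*1/(204*(21 + 204))/2 = -159/(2*(204*225)) = -159/2/45900 = -159/2*1/45900 = -53/30600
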